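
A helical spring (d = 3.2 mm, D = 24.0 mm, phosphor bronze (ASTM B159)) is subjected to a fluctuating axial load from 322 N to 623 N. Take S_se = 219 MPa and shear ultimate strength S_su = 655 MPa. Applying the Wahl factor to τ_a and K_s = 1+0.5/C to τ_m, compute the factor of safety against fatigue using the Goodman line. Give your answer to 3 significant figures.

C = D/d = 24.0/3.2 = 7.5000; K_W = (4C−1)/(4C−4)+0.615/C = 1.1974; K_s = 1+0.5/C = 1.0667
F_a = (F_max−F_min)/2 = 150.5 N; F_m = (F_max+F_min)/2 = 472.5 N
τ_a = K_W·8F_aD/(πd³) = 1.1974 × 280.7 = 336.1 MPa
τ_m = K_s·8F_mD/(πd³) = 1.0667 × 881.26 = 940.01 MPa
Goodman: 1/n_f = τ_a/S_se + τ_m/S_su = 336.1/219 + 940.01/655 = 1.53471 + 1.43513 = 2.9698
n_f = 1/2.9698 = 0.3367

0.337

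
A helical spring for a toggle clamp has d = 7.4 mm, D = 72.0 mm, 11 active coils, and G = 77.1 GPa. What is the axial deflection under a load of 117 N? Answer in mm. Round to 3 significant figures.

k = Gd⁴/(8D³N_a) = (77.1×10³)(7.4⁴)/(8·72.0³·11) = 7.0388 N/mm
δ = F/k = 117 / 7.0388 = 16.622 mm

16.6 mm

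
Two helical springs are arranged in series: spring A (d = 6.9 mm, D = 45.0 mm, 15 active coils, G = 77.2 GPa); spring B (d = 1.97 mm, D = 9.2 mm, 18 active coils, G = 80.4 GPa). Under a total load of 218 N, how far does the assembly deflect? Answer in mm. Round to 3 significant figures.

k_A = Gd⁴/(8D³N_a) = (77.2×10³)(6.9⁴)/(8·45.0³·15) = 16.003 N/mm
k_B = Gd⁴/(8D³N_a) = (80.4×10³)(1.97⁴)/(8·9.2³·18) = 10.799 N/mm
Series: 1/k_eq = 1/16.003 + 1/10.799 = 0.15509; k_eq = 6.448 N/mm
δ = F/k_eq = 218/6.448 = 33.809 mm

33.8 mm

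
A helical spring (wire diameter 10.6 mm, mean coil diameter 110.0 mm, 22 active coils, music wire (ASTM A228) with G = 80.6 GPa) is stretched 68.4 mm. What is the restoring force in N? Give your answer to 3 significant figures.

k = Gd⁴/(8D³N_a) = (80.6×10³)(10.6⁴)/(8·110.0³·22) = 4.3438 N/mm
F = k·δ = 4.3438 × 68.4 = 297.11 N

297 N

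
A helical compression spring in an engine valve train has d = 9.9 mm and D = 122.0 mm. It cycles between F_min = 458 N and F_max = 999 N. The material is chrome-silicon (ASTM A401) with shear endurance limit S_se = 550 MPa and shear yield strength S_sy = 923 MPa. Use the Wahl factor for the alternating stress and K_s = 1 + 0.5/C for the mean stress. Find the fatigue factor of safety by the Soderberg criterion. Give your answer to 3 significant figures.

2.28

C = D/d = 122.0/9.9 = 12.3232; K_W = (4C−1)/(4C−4)+0.615/C = 1.1161; K_s = 1+0.5/C = 1.0406
F_a = (F_max−F_min)/2 = 270.5 N; F_m = (F_max+F_min)/2 = 728.5 N
τ_a = K_W·8F_aD/(πd³) = 1.1161 × 86.609 = 96.668 MPa
τ_m = K_s·8F_mD/(πd³) = 1.0406 × 233.25 = 242.72 MPa
Soderberg: 1/n_f = τ_a/S_se + τ_m/S_sy = 96.668/550 + 242.72/923 = 0.17576 + 0.26296 = 0.43872
n_f = 1/0.43872 = 2.279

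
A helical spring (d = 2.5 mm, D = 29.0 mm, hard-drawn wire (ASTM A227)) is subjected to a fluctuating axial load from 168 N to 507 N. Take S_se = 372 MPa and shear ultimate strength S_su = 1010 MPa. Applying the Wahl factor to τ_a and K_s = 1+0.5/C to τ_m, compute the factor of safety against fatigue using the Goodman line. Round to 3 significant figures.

0.246

C = D/d = 29.0/2.5 = 11.6000; K_W = (4C−1)/(4C−4)+0.615/C = 1.1238; K_s = 1+0.5/C = 1.0431
F_a = (F_max−F_min)/2 = 169.5 N; F_m = (F_max+F_min)/2 = 337.5 N
τ_a = K_W·8F_aD/(πd³) = 1.1238 × 801.1 = 900.26 MPa
τ_m = K_s·8F_mD/(πd³) = 1.0431 × 1595.1 = 1663.9 MPa
Goodman: 1/n_f = τ_a/S_se + τ_m/S_su = 900.26/372 + 1663.9/1010 = 2.42004 + 1.64740 = 4.0674
n_f = 1/4.0674 = 0.2459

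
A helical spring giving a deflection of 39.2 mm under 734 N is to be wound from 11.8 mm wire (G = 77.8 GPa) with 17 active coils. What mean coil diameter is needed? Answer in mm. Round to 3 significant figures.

Required rate k = F/δ = 734/39.2 = 18.724 N/mm
D = (Gd⁴/(8N_a·k))^(1/3) = (77.8×10³·11.8⁴/(8·17·18.724))^(1/3)
  = (592323)^(1/3) = 83.9820 mm

84.0 mm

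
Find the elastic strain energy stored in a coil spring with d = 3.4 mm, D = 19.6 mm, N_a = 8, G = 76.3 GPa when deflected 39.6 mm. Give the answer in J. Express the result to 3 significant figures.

16.6 J

k = Gd⁴/(8D³N_a) = (76.3×10³)(3.4⁴)/(8·19.6³·8) = 21.159 N/mm
U = ½kδ² = 0.5 × 21.159 × 39.6² = 16590 N·mm = 16.59 J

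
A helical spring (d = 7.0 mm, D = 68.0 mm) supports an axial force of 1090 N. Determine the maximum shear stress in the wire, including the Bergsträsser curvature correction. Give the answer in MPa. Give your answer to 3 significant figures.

Spring index C = D/d = 68.0/7.0 = 9.7143
K_B = (4C+2)/(4C−3) = 40.857/35.857 = 1.1394
τ₀ = 8FD/(πd³) = 8·1090·68.0/(π·7.0³) = 592960/1077.6 = 550.28 MPa
τ_max = K·τ₀ = 1.1394 × 550.28 = 627.01 MPa

627 MPa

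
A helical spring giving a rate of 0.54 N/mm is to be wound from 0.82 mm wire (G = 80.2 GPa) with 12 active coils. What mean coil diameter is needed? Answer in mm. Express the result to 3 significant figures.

8.88 mm

D = (Gd⁴/(8N_a·k))^(1/3) = (80.2×10³·0.82⁴/(8·12·0.54))^(1/3)
  = (699.463)^(1/3) = 8.8768 mm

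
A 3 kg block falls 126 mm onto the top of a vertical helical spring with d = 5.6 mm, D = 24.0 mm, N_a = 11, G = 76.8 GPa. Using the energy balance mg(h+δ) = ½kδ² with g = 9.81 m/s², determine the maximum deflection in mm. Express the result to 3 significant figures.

k = Gd⁴/(8D³N_a) = (76.8×10³)(5.6⁴)/(8·24.0³·11) = 62.086 N/mm
W = mg = 3 × 9.81 = 29.43 N
½kδ² − Wδ − Wh = 0 → δ = (W + √(W² + 2kWh))/k
δ = (29.43 + √(866.12 + 460456))/62.086 = (29.43 + 679.21)/62.086 = 11.414 mm

11.4 mm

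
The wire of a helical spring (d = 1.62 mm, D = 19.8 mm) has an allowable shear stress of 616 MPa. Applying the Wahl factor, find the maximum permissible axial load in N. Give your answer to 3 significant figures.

46.5 N

C = D/d = 19.8/1.62 = 12.2222
K_W = (4C−1)/(4C−4) + 0.615/C = 47.889/44.889 + 0.0503 = 1.1171
τ_max = K·8FD/(πd³) → F_max = τ_allow·πd³/(8DK)
F_max = 616·π·1.62³/(8·19.8·1.1171) = 8227.6/176.96 = 46.495 N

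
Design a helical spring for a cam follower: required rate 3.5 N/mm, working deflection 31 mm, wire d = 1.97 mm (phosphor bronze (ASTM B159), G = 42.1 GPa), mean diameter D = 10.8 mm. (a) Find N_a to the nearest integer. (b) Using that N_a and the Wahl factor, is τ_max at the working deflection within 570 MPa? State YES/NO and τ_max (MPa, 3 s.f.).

N_a = Gd⁴/(8D³k) = (42.1×10³)(1.97⁴)/(8·10.8³·3.5) = 17.98 → N_a = 18
Actual rate k = Gd⁴/(8D³·18) = 3.4955 N/mm
Working load F = kδ = 3.4955·31 = 108.36 N
C = 10.8/1.97 = 5.4822; K_W = (4C−1)/(4C−4)+0.615/C = 1.2795
τ_max = K_W·8FD/(πd³) = 1.2795·389.8 = 498.75 MPa
τ_max ≤ 570 MPa → acceptable

(a) 18 coils; (b) YES, τ_max = 499 MPa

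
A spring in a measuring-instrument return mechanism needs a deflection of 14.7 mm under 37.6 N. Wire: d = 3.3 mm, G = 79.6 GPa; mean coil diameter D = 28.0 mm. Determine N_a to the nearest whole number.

21

Required rate k = F/δ = 37.6/14.7 = 2.5578 N/mm
N_a = Gd⁴/(8D³k) = (79.6×10³ × 3.3⁴)/(8 × 28.0³ × 2.5578)
    = 9.43993e+06 / 449195 = 21.02 → 21 coils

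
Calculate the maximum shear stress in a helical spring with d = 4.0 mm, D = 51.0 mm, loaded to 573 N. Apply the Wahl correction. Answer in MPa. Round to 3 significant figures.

Spring index C = D/d = 51.0/4.0 = 12.7500
K_W = (4C−1)/(4C−4) + 0.615/C = 50.000/47.000 + 0.0482 = 1.1121
τ₀ = 8FD/(πd³) = 8·573·51.0/(π·4.0³) = 233784/201.06 = 1162.7 MPa
τ_max = K·τ₀ = 1.1121 × 1162.7 = 1293 MPa

1290 MPa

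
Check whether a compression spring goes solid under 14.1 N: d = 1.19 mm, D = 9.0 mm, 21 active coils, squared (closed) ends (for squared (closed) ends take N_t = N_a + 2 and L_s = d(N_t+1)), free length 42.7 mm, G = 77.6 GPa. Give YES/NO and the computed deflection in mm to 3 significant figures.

NO, δ = 11.1 mm

k = Gd⁴/(8D³N_a) = (77.6×10³)(1.19⁴)/(8·9.0³·21) = 1.2706 N/mm
N_t = 23; L_s = 1.19·24 = 28.56 mm; δ_solid = L₀ − L_s = 42.7 − 28.56 = 14.14 mm
δ = F/k = 14.1/1.2706 = 11.097 mm
δ < δ_solid → spring does not go solid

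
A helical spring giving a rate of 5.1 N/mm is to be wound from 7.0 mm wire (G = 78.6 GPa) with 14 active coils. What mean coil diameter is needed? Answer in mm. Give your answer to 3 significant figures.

D = (Gd⁴/(8N_a·k))^(1/3) = (78.6×10³·7.0⁴/(8·14·5.1))^(1/3)
  = (330390)^(1/3) = 69.1314 mm

69.1 mm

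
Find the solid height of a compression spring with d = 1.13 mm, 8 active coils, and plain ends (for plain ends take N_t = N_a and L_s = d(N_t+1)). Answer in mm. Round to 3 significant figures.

10.2 mm

plain ends: N_t = N_a = 8
L_s = d·(N_t+1) = 1.13 × 9 = 10.17 mm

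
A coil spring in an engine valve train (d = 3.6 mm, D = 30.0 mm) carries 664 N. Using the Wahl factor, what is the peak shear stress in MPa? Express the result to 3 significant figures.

Spring index C = D/d = 30.0/3.6 = 8.3333
K_W = (4C−1)/(4C−4) + 0.615/C = 32.333/29.333 + 0.0738 = 1.1761
τ₀ = 8FD/(πd³) = 8·664·30.0/(π·3.6³) = 159360/146.57 = 1087.2 MPa
τ_max = K·τ₀ = 1.1761 × 1087.2 = 1278.7 MPa

1280 MPa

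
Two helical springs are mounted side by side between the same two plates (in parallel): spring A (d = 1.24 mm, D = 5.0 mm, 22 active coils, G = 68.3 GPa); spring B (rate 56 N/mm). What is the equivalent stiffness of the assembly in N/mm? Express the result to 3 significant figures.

63.3 N/mm

k_A = Gd⁴/(8D³N_a) = (68.3×10³)(1.24⁴)/(8·5.0³·22) = 7.3398 N/mm
Parallel: k_eq = 7.3398 + 56 = 63.34 N/mm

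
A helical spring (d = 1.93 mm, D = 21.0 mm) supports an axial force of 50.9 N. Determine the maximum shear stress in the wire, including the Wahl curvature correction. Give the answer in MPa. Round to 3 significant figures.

429 MPa

Spring index C = D/d = 21.0/1.93 = 10.8808
K_W = (4C−1)/(4C−4) + 0.615/C = 42.523/39.523 + 0.0565 = 1.1324
τ₀ = 8FD/(πd³) = 8·50.9·21.0/(π·1.93³) = 8551.2/22.585 = 378.62 MPa
τ_max = K·τ₀ = 1.1324 × 378.62 = 428.76 MPa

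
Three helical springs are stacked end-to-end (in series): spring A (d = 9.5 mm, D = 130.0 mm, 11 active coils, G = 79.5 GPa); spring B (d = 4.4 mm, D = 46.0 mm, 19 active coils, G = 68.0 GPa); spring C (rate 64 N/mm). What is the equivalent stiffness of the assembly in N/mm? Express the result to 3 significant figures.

k_A = Gd⁴/(8D³N_a) = (79.5×10³)(9.5⁴)/(8·130.0³·11) = 3.3493 N/mm
k_B = Gd⁴/(8D³N_a) = (68.0×10³)(4.4⁴)/(8·46.0³·19) = 1.7227 N/mm
Series: 1/k_eq = 1/3.3493 + 1/1.7227 + 1/64 = 0.89469; k_eq = 1.1177 N/mm

1.12 N/mm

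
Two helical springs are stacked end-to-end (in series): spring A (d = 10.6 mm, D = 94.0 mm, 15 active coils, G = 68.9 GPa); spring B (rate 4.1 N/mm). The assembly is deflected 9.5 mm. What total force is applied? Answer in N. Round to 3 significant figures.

26.5 N

k_A = Gd⁴/(8D³N_a) = (68.9×10³)(10.6⁴)/(8·94.0³·15) = 8.7273 N/mm
Series: 1/k_eq = 1/8.7273 + 1/4.1 = 0.35849; k_eq = 2.7895 N/mm
F = k_eq·δ = 2.7895·9.5 = 26.5 N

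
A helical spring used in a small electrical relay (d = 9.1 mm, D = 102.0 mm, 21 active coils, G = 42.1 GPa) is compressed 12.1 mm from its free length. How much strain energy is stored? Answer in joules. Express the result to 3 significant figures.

0.119 J

k = Gd⁴/(8D³N_a) = (42.1×10³)(9.1⁴)/(8·102.0³·21) = 1.6193 N/mm
U = ½kδ² = 0.5 × 1.6193 × 12.1² = 118.54 N·mm = 0.11854 J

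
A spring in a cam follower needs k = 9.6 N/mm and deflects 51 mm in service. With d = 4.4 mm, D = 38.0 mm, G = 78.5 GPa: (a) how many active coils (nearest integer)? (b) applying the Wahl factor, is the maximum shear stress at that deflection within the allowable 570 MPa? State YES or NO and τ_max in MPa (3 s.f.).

N_a = Gd⁴/(8D³k) = (78.5×10³)(4.4⁴)/(8·38.0³·9.6) = 6.982 → N_a = 7
Actual rate k = Gd⁴/(8D³·7) = 9.5751 N/mm
Working load F = kδ = 9.5751·51 = 488.33 N
C = 38.0/4.4 = 8.6364; K_W = (4C−1)/(4C−4)+0.615/C = 1.1694
τ_max = K_W·8FD/(πd³) = 1.1694·554.72 = 648.71 MPa
τ_max > 570 MPa → exceeds allowable

(a) 7 coils; (b) NO, τ_max = 649 MPa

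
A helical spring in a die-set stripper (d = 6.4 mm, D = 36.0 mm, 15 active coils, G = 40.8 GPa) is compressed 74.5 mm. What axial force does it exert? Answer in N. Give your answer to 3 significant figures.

k = Gd⁴/(8D³N_a) = (40.8×10³)(6.4⁴)/(8·36.0³·15) = 12.226 N/mm
F = k·δ = 12.226 × 74.5 = 910.85 N

911 N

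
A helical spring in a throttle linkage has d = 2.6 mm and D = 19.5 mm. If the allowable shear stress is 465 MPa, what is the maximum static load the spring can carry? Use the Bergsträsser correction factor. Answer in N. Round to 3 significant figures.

C = D/d = 19.5/2.6 = 7.5000
K_B = (4C+2)/(4C−3) = 32.000/27.000 = 1.1852
τ_max = K·8FD/(πd³) → F_max = τ_allow·πd³/(8DK)
F_max = 465·π·2.6³/(8·19.5·1.1852) = 25676/184.89 = 138.87 N

139 N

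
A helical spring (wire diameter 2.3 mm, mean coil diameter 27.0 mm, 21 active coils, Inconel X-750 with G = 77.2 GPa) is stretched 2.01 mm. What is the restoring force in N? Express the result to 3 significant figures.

k = Gd⁴/(8D³N_a) = (77.2×10³)(2.3⁴)/(8·27.0³·21) = 0.65332 N/mm
F = k·δ = 0.65332 × 2.01 = 1.3132 N

1.31 N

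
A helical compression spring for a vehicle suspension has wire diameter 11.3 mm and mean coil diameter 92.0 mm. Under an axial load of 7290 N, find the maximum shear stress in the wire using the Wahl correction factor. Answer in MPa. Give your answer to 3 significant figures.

1400 MPa

Spring index C = D/d = 92.0/11.3 = 8.1416
K_W = (4C−1)/(4C−4) + 0.615/C = 31.566/28.566 + 0.0755 = 1.1806
τ₀ = 8FD/(πd³) = 8·7290·92.0/(π·11.3³) = 5.36544e+06/4533 = 1183.6 MPa
τ_max = K·τ₀ = 1.1806 × 1183.6 = 1397.4 MPa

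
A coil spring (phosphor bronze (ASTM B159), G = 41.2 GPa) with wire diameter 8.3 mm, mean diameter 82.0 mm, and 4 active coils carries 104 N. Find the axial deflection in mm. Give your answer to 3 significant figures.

9.38 mm

k = Gd⁴/(8D³N_a) = (41.2×10³)(8.3⁴)/(8·82.0³·4) = 11.082 N/mm
δ = F/k = 104 / 11.082 = 9.3846 mm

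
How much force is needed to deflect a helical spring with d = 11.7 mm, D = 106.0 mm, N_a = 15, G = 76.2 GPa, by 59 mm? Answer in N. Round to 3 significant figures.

k = Gd⁴/(8D³N_a) = (76.2×10³)(11.7⁴)/(8·106.0³·15) = 9.9908 N/mm
F = k·δ = 9.9908 × 59 = 589.46 N

589 N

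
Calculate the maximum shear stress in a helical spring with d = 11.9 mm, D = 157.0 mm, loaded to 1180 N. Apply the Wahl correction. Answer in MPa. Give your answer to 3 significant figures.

Spring index C = D/d = 157.0/11.9 = 13.1933
K_W = (4C−1)/(4C−4) + 0.615/C = 51.773/48.773 + 0.0466 = 1.1081
τ₀ = 8FD/(πd³) = 8·1180·157.0/(π·11.9³) = 1.48208e+06/5294.1 = 279.95 MPa
τ_max = K·τ₀ = 1.1081 × 279.95 = 310.22 MPa

310 MPa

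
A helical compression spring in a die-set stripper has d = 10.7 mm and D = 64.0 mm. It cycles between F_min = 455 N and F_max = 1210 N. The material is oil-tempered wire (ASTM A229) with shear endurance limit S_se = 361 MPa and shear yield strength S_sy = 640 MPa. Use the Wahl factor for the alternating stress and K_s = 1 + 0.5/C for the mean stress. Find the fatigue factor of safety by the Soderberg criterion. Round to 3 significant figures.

2.76

C = D/d = 64.0/10.7 = 5.9813; K_W = (4C−1)/(4C−4)+0.615/C = 1.2534; K_s = 1+0.5/C = 1.0836
F_a = (F_max−F_min)/2 = 377.5 N; F_m = (F_max+F_min)/2 = 832.5 N
τ_a = K_W·8F_aD/(πd³) = 1.2534 × 50.221 = 62.946 MPa
τ_m = K_s·8F_mD/(πd³) = 1.0836 × 110.75 = 120.01 MPa
Soderberg: 1/n_f = τ_a/S_se + τ_m/S_sy = 62.946/361 + 120.01/640 = 0.17437 + 0.18752 = 0.36188
n_f = 1/0.36188 = 2.763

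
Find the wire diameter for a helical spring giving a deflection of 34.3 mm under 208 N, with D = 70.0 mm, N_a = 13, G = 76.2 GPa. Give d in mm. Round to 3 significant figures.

Required rate k = F/δ = 208/34.3 = 6.0641 N/mm
d = (8D³N_a·k / G)^(1/4) = (8·70.0³·13·6.0641 / (76.2×10³))^0.25
  = (2838.8)^0.25 = 7.2994 mm

7.30 mm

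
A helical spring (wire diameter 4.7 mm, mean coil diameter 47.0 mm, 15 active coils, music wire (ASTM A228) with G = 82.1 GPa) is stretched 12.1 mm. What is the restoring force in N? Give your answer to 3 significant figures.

38.9 N

k = Gd⁴/(8D³N_a) = (82.1×10³)(4.7⁴)/(8·47.0³·15) = 3.2156 N/mm
F = k·δ = 3.2156 × 12.1 = 38.909 N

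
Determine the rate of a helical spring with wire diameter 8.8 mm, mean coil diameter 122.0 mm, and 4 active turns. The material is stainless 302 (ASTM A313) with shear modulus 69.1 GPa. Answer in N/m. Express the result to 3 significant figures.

7130 N/m

k = Gd⁴/(8D³N_a) = (69.1×10³ × 8.8⁴) / (8 × 122.0³ × 4)
  = 4.14389e+08 / 5.81071e+07 = 7.1315 N/mm = 7131.5 N/m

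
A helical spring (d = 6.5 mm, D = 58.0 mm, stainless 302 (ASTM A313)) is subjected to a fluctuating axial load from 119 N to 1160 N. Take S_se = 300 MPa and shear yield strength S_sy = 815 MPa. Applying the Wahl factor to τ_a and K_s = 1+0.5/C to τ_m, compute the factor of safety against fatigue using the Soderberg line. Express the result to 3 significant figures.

0.653

C = D/d = 58.0/6.5 = 8.9231; K_W = (4C−1)/(4C−4)+0.615/C = 1.1636; K_s = 1+0.5/C = 1.0560
F_a = (F_max−F_min)/2 = 520.5 N; F_m = (F_max+F_min)/2 = 639.5 N
τ_a = K_W·8F_aD/(πd³) = 1.1636 × 279.93 = 325.72 MPa
τ_m = K_s·8F_mD/(πd³) = 1.0560 × 343.93 = 363.2 MPa
Soderberg: 1/n_f = τ_a/S_se + τ_m/S_sy = 325.72/300 + 363.2/815 = 1.08574 + 0.44565 = 1.5314
n_f = 1/1.5314 = 0.653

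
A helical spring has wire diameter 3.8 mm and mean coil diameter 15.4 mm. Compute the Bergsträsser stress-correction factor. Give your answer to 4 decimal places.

C = D/d = 15.4/3.8 = 4.0526
K_B = (4C+2)/(4C−3) = 18.211/13.211 = 1.3785

1.3785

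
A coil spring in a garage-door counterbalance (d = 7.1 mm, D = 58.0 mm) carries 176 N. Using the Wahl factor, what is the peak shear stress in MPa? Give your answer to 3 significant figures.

85.7 MPa

Spring index C = D/d = 58.0/7.1 = 8.1690
K_W = (4C−1)/(4C−4) + 0.615/C = 31.676/28.676 + 0.0753 = 1.1799
τ₀ = 8FD/(πd³) = 8·176·58.0/(π·7.1³) = 81664/1124.4 = 72.628 MPa
τ_max = K·τ₀ = 1.1799 × 72.628 = 85.694 MPa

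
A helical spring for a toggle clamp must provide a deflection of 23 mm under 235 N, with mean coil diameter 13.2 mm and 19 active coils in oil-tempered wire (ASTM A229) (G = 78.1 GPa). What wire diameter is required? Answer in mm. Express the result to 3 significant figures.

2.60 mm

Required rate k = F/δ = 235/23 = 10.217 N/mm
d = (8D³N_a·k / G)^(1/4) = (8·13.2³·19·10.217 / (78.1×10³))^0.25
  = (45.736)^0.25 = 2.6005 mm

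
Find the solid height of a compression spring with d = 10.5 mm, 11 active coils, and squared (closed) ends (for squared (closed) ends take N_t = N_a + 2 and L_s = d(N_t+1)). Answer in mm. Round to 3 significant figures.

147 mm

squared (closed) ends: N_t = N_a + 2 = 11 + 2 = 13
L_s = d·(N_t+1) = 10.5 × 14 = 147 mm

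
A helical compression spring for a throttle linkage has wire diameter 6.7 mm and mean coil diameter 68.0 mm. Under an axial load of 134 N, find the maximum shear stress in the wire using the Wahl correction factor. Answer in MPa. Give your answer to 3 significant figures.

Spring index C = D/d = 68.0/6.7 = 10.1493
K_W = (4C−1)/(4C−4) + 0.615/C = 39.597/36.597 + 0.0606 = 1.1426
τ₀ = 8FD/(πd³) = 8·134·68.0/(π·6.7³) = 72896/944.87 = 77.149 MPa
τ_max = K·τ₀ = 1.1426 × 77.149 = 88.148 MPa

88.1 MPa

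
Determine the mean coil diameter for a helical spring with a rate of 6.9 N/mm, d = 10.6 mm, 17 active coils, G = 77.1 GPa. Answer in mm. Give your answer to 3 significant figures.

101 mm

D = (Gd⁴/(8N_a·k))^(1/3) = (77.1×10³·10.6⁴/(8·17·6.9))^(1/3)
  = (1.03727e+06)^(1/3) = 101.2271 mm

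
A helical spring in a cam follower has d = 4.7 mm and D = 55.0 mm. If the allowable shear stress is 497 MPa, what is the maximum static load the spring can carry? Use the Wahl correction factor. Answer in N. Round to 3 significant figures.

328 N

C = D/d = 55.0/4.7 = 11.7021
K_W = (4C−1)/(4C−4) + 0.615/C = 45.809/42.809 + 0.0526 = 1.1226
τ_max = K·8FD/(πd³) → F_max = τ_allow·πd³/(8DK)
F_max = 497·π·4.7³/(8·55.0·1.1226) = 1.6211e+05/493.96 = 328.18 N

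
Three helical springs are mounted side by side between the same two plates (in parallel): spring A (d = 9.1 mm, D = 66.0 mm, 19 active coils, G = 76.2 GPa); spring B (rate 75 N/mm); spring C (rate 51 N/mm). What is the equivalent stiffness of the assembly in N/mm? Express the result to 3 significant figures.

138 N/mm

k_A = Gd⁴/(8D³N_a) = (76.2×10³)(9.1⁴)/(8·66.0³·19) = 11.958 N/mm
Parallel: k_eq = 11.958 + 75 + 51 = 137.96 N/mm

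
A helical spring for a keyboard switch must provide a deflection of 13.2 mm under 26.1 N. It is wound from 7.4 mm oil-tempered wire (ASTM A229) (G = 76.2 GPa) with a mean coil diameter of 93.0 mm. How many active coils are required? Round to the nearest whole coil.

Required rate k = F/δ = 26.1/13.2 = 1.9773 N/mm
N_a = Gd⁴/(8D³k) = (76.2×10³ × 7.4⁴)/(8 × 93.0³ × 1.9773)
    = 2.28498e+08 / 1.27235e+07 = 17.96 → 18 coils

18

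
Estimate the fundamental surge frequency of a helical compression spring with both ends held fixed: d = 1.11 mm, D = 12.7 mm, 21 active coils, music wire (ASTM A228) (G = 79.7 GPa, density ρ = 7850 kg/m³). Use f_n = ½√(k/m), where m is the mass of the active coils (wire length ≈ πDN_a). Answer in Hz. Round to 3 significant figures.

k = Gd⁴/(8D³N_a) = (79.7×10³)(1.11⁴)/(8·12.7³·21) = 0.35158 N/mm = 351.58 N/m
Wire length L = πDN_a = π·12.7·21 = 837.86 mm
m = ρ·(πd²/4)·L = 7850 × 0.96769×10⁻⁶ m² × 0.83786 m = 0.0063647 kg
f_n = ½√(k/m) = 0.5·√(351.58/0.0063647) = 0.5·√(55240) = 117.52 Hz

118 Hz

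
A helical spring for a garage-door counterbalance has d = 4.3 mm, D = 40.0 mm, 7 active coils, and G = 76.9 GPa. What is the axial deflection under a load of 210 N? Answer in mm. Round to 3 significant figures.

28.6 mm

k = Gd⁴/(8D³N_a) = (76.9×10³)(4.3⁴)/(8·40.0³·7) = 7.3355 N/mm
δ = F/k = 210 / 7.3355 = 28.628 mm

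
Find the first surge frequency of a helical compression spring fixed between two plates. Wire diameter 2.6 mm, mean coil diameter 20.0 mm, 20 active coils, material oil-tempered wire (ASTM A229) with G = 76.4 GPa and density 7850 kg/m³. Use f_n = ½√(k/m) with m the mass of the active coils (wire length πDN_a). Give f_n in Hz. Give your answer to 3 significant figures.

114 Hz

k = Gd⁴/(8D³N_a) = (76.4×10³)(2.6⁴)/(8·20.0³·20) = 2.7276 N/mm = 2727.6 N/m
Wire length L = πDN_a = π·20.0·20 = 1256.6 mm
m = ρ·(πd²/4)·L = 7850 × 5.3093×10⁻⁶ m² × 1.2566 m = 0.052374 kg
f_n = ½√(k/m) = 0.5·√(2727.6/0.052374) = 0.5·√(52079) = 114.1 Hz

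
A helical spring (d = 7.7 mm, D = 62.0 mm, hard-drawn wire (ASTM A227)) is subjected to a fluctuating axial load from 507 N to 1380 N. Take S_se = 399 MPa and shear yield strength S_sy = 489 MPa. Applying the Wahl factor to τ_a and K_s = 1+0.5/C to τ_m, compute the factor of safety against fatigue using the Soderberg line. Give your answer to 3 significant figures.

0.865

C = D/d = 62.0/7.7 = 8.0519; K_W = (4C−1)/(4C−4)+0.615/C = 1.1827; K_s = 1+0.5/C = 1.0621
F_a = (F_max−F_min)/2 = 436.5 N; F_m = (F_max+F_min)/2 = 943.5 N
τ_a = K_W·8F_aD/(πd³) = 1.1827 × 150.95 = 178.54 MPa
τ_m = K_s·8F_mD/(πd³) = 1.0621 × 326.29 = 346.55 MPa
Soderberg: 1/n_f = τ_a/S_se + τ_m/S_sy = 178.54/399 + 346.55/489 = 0.44746 + 0.70869 = 1.1562
n_f = 1/1.1562 = 0.8649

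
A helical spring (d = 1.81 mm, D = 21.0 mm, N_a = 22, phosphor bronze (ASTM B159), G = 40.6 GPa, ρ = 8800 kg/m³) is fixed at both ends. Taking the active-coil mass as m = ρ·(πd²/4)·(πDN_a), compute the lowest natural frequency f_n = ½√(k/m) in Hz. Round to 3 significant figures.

45.1 Hz

k = Gd⁴/(8D³N_a) = (40.6×10³)(1.81⁴)/(8·21.0³·22) = 0.26734 N/mm = 267.34 N/m
Wire length L = πDN_a = π·21.0·22 = 1451.4 mm
m = ρ·(πd²/4)·L = 8800 × 2.573×10⁻⁶ m² × 1.4514 m = 0.032864 kg
f_n = ½√(k/m) = 0.5·√(267.34/0.032864) = 0.5·√(8134.8) = 45.097 Hz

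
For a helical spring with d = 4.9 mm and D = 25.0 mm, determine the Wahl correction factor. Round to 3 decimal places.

1.303

C = D/d = 25.0/4.9 = 5.1020
K_W = (4C−1)/(4C−4) + 0.615/C = 19.408/16.408 + 0.1205 = 1.3034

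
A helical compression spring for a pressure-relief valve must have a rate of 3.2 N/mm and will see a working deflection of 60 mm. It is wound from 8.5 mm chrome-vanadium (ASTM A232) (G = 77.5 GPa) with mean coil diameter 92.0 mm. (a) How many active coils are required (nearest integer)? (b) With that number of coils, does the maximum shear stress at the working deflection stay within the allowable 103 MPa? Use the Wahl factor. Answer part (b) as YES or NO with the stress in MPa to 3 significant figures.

N_a = Gd⁴/(8D³k) = (77.5×10³)(8.5⁴)/(8·92.0³·3.2) = 20.29 → N_a = 20
Actual rate k = Gd⁴/(8D³·20) = 3.2471 N/mm
Working load F = kδ = 3.2471·60 = 194.83 N
C = 92.0/8.5 = 10.8235; K_W = (4C−1)/(4C−4)+0.615/C = 1.1332
τ_max = K_W·8FD/(πd³) = 1.1332·74.322 = 84.219 MPa
τ_max ≤ 103 MPa → acceptable

(a) 20 coils; (b) YES, τ_max = 84.2 MPa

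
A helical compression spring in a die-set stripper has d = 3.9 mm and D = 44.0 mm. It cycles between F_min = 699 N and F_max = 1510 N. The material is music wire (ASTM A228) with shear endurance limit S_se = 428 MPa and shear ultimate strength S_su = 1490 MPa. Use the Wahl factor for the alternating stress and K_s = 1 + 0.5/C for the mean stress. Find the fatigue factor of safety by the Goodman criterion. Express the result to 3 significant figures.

C = D/d = 44.0/3.9 = 11.2821; K_W = (4C−1)/(4C−4)+0.615/C = 1.1275; K_s = 1+0.5/C = 1.0443
F_a = (F_max−F_min)/2 = 405.5 N; F_m = (F_max+F_min)/2 = 1104.5 N
τ_a = K_W·8F_aD/(πd³) = 1.1275 × 765.93 = 863.55 MPa
τ_m = K_s·8F_mD/(πd³) = 1.0443 × 2086.2 = 2178.7 MPa
Goodman: 1/n_f = τ_a/S_se + τ_m/S_su = 863.55/428 + 2178.7/1490 = 2.01765 + 1.46222 = 3.4799
n_f = 1/3.4799 = 0.2874

0.287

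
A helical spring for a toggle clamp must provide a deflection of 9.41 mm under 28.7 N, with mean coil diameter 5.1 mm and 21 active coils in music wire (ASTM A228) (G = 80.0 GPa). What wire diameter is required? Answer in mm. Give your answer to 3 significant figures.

0.960 mm

Required rate k = F/δ = 28.7/9.41 = 3.0499 N/mm
d = (8D³N_a·k / G)^(1/4) = (8·5.1³·21·3.0499 / (80.0×10³))^0.25
  = (0.84961)^0.25 = 0.9601 mm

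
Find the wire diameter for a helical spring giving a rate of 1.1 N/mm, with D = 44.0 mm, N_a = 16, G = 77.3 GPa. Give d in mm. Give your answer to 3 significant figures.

d = (8D³N_a·k / G)^(1/4) = (8·44.0³·16·1.1 / (77.3×10³))^0.25
  = (155.16)^0.25 = 3.5294 mm

3.53 mm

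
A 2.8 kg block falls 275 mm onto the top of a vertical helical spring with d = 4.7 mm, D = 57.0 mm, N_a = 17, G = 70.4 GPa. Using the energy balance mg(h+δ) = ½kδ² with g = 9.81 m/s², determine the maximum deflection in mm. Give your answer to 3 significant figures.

k = Gd⁴/(8D³N_a) = (70.4×10³)(4.7⁴)/(8·57.0³·17) = 1.364 N/mm
W = mg = 2.8 × 9.81 = 27.468 N
½kδ² − Wδ − Wh = 0 → δ = (W + √(W² + 2kWh))/k
δ = (27.468 + √(754.49 + 20605.8))/1.364 = (27.468 + 146.15)/1.364 = 127.29 mm

127 mm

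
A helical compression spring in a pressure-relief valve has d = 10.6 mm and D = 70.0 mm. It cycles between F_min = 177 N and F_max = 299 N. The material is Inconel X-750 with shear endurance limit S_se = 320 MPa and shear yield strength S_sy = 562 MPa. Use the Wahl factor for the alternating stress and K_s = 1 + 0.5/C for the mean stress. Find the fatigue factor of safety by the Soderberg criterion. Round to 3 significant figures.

C = D/d = 70.0/10.6 = 6.6038; K_W = (4C−1)/(4C−4)+0.615/C = 1.2270; K_s = 1+0.5/C = 1.0757
F_a = (F_max−F_min)/2 = 61 N; F_m = (F_max+F_min)/2 = 238 N
τ_a = K_W·8F_aD/(πd³) = 1.2270 × 9.1296 = 11.202 MPa
τ_m = K_s·8F_mD/(πd³) = 1.0757 × 35.62 = 38.317 MPa
Soderberg: 1/n_f = τ_a/S_se + τ_m/S_sy = 11.202/320 + 38.317/562 = 0.03501 + 0.06818 = 0.10319
n_f = 1/0.10319 = 9.691

9.69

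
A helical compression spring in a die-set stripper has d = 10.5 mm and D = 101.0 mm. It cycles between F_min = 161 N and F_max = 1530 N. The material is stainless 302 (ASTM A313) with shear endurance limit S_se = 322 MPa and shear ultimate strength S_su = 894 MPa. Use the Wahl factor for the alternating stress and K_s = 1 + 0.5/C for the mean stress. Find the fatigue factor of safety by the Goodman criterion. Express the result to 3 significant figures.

C = D/d = 101.0/10.5 = 9.6190; K_W = (4C−1)/(4C−4)+0.615/C = 1.1510; K_s = 1+0.5/C = 1.0520
F_a = (F_max−F_min)/2 = 684.5 N; F_m = (F_max+F_min)/2 = 845.5 N
τ_a = K_W·8F_aD/(πd³) = 1.1510 × 152.08 = 175.03 MPa
τ_m = K_s·8F_mD/(πd³) = 1.0520 × 187.85 = 197.61 MPa
Goodman: 1/n_f = τ_a/S_se + τ_m/S_su = 175.03/322 + 197.61/894 = 0.54359 + 0.22104 = 0.76463
n_f = 1/0.76463 = 1.308

1.31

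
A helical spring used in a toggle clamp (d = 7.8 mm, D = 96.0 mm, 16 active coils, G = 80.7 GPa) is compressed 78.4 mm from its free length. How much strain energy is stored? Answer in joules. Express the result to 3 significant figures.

k = Gd⁴/(8D³N_a) = (80.7×10³)(7.8⁴)/(8·96.0³·16) = 2.6377 N/mm
U = ½kδ² = 0.5 × 2.6377 × 78.4² = 8106.4 N·mm = 8.1064 J

8.11 J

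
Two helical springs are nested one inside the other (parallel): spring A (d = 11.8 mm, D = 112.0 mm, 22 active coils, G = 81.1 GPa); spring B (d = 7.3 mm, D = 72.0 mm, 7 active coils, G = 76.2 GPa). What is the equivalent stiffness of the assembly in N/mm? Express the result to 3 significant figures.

16.7 N/mm

k_A = Gd⁴/(8D³N_a) = (81.1×10³)(11.8⁴)/(8·112.0³·22) = 6.3589 N/mm
k_B = Gd⁴/(8D³N_a) = (76.2×10³)(7.3⁴)/(8·72.0³·7) = 10.353 N/mm
Parallel: k_eq = 6.3589 + 10.353 = 16.712 N/mm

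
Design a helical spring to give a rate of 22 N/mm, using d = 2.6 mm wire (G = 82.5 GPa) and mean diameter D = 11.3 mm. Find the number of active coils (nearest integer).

15

N_a = Gd⁴/(8D³k) = (82.5×10³ × 2.6⁴)/(8 × 11.3³ × 22)
    = 3.77005e+06 / 253950 = 14.85 → 15 coils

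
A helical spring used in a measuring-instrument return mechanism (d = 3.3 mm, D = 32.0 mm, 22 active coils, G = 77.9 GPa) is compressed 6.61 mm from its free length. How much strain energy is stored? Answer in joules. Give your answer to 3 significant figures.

0.0350 J

k = Gd⁴/(8D³N_a) = (77.9×10³)(3.3⁴)/(8·32.0³·22) = 1.6019 N/mm
U = ½kδ² = 0.5 × 1.6019 × 6.61² = 34.995 N·mm = 0.034995 J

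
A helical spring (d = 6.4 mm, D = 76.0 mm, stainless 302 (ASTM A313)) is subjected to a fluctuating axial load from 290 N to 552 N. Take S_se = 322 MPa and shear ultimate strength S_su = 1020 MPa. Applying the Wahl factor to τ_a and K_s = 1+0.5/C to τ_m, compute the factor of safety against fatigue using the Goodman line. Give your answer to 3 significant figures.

C = D/d = 76.0/6.4 = 11.8750; K_W = (4C−1)/(4C−4)+0.615/C = 1.1208; K_s = 1+0.5/C = 1.0421
F_a = (F_max−F_min)/2 = 131 N; F_m = (F_max+F_min)/2 = 421 N
τ_a = K_W·8F_aD/(πd³) = 1.1208 × 96.713 = 108.39 MPa
τ_m = K_s·8F_mD/(πd³) = 1.0421 × 310.81 = 323.9 MPa
Goodman: 1/n_f = τ_a/S_se + τ_m/S_su = 108.39/322 + 323.9/1020 = 0.33662 + 0.31755 = 0.65417
n_f = 1/0.65417 = 1.529

1.53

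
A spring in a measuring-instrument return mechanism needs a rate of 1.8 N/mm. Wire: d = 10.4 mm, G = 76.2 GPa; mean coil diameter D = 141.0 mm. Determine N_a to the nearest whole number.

22

N_a = Gd⁴/(8D³k) = (76.2×10³ × 10.4⁴)/(8 × 141.0³ × 1.8)
    = 8.91432e+08 / 4.03664e+07 = 22.08 → 22 coils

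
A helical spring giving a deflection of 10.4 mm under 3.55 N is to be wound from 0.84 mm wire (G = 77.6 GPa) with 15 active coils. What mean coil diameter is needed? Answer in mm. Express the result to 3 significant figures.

Required rate k = F/δ = 3.55/10.4 = 0.34135 N/mm
D = (Gd⁴/(8N_a·k))^(1/3) = (77.6×10³·0.84⁴/(8·15·0.34135))^(1/3)
  = (943.197)^(1/3) = 9.8070 mm

9.81 mm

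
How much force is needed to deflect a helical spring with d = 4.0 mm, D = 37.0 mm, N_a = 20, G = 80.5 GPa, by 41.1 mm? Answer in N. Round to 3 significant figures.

105 N

k = Gd⁴/(8D³N_a) = (80.5×10³)(4.0⁴)/(8·37.0³·20) = 2.5428 N/mm
F = k·δ = 2.5428 × 41.1 = 104.51 N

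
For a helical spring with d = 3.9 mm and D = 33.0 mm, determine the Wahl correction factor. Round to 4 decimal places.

1.1732

C = D/d = 33.0/3.9 = 8.4615
K_W = (4C−1)/(4C−4) + 0.615/C = 32.846/29.846 + 0.0727 = 1.1732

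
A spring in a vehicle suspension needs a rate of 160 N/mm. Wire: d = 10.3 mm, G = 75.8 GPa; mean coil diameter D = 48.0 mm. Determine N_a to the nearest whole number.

N_a = Gd⁴/(8D³k) = (75.8×10³ × 10.3⁴)/(8 × 48.0³ × 160)
    = 8.53136e+08 / 1.41558e+08 = 6.027 → 6 coils

6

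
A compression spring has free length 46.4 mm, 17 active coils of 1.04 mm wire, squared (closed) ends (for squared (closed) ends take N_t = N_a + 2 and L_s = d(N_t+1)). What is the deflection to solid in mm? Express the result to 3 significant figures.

25.6 mm

N_t = 19; L_s = 1.04·20 = 20.8 mm
δ_solid = L₀ − L_s = 46.4 − 20.8 = 25.6 mm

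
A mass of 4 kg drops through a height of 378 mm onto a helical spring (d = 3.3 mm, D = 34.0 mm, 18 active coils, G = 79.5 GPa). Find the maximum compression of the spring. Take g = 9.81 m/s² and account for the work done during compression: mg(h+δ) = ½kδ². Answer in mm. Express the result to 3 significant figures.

k = Gd⁴/(8D³N_a) = (79.5×10³)(3.3⁴)/(8·34.0³·18) = 1.6658 N/mm
W = mg = 4 × 9.81 = 39.24 N
½kδ² − Wδ − Wh = 0 → δ = (W + √(W² + 2kWh))/k
δ = (39.24 + √(1539.8 + 49416.8))/1.6658 = (39.24 + 225.74)/1.6658 = 159.07 mm

159 mm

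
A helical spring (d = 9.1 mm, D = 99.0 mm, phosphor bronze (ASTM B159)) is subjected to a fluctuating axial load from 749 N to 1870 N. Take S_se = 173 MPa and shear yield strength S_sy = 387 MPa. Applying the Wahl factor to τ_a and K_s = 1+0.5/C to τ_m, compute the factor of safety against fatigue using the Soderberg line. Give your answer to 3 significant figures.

0.415

C = D/d = 99.0/9.1 = 10.8791; K_W = (4C−1)/(4C−4)+0.615/C = 1.1324; K_s = 1+0.5/C = 1.0460
F_a = (F_max−F_min)/2 = 560.5 N; F_m = (F_max+F_min)/2 = 1309.5 N
τ_a = K_W·8F_aD/(πd³) = 1.1324 × 187.51 = 212.35 MPa
τ_m = K_s·8F_mD/(πd³) = 1.0460 × 438.08 = 458.22 MPa
Soderberg: 1/n_f = τ_a/S_se + τ_m/S_sy = 212.35/173 + 458.22/387 = 1.22744 + 1.18402 = 2.4115
n_f = 1/2.4115 = 0.4147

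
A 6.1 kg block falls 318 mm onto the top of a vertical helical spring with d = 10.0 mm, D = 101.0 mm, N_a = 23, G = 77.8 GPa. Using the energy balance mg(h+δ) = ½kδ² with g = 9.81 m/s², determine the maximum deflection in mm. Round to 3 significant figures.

k = Gd⁴/(8D³N_a) = (77.8×10³)(10.0⁴)/(8·101.0³·23) = 4.1039 N/mm
W = mg = 6.1 × 9.81 = 59.841 N
½kδ² − Wδ − Wh = 0 → δ = (W + √(W² + 2kWh))/k
δ = (59.841 + √(3580.9 + 156190))/4.1039 = (59.841 + 399.71)/4.1039 = 111.98 mm

112 mm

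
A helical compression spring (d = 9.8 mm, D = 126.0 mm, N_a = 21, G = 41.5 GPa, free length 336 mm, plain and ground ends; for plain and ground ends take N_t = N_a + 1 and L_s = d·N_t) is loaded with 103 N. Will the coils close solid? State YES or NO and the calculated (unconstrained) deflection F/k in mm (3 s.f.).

k = Gd⁴/(8D³N_a) = (41.5×10³)(9.8⁴)/(8·126.0³·21) = 1.139 N/mm
N_t = 22; L_s = 9.8·22 = 215.6 mm; δ_solid = L₀ − L_s = 336 − 215.6 = 120.4 mm
δ = F/k = 103/1.139 = 90.429 mm
δ < δ_solid → spring does not go solid

NO, δ = 90.4 mm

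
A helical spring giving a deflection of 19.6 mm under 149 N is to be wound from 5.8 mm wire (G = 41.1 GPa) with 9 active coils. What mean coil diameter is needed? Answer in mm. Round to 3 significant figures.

44.0 mm

Required rate k = F/δ = 149/19.6 = 7.602 N/mm
D = (Gd⁴/(8N_a·k))^(1/3) = (41.1×10³·5.8⁴/(8·9·7.602))^(1/3)
  = (84975)^(1/3) = 43.9640 mm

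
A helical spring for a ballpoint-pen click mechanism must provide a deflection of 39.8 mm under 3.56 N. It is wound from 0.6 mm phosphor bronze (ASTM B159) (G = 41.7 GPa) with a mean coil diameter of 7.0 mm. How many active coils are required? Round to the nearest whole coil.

22

Required rate k = F/δ = 3.56/39.8 = 0.089447 N/mm
N_a = Gd⁴/(8D³k) = (41.7×10³ × 0.6⁴)/(8 × 7.0³ × 0.089447)
    = 5404.32 / 245.443 = 22.02 → 22 coils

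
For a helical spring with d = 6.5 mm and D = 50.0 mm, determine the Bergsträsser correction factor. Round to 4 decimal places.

1.1801

C = D/d = 50.0/6.5 = 7.6923
K_B = (4C+2)/(4C−3) = 32.769/27.769 = 1.1801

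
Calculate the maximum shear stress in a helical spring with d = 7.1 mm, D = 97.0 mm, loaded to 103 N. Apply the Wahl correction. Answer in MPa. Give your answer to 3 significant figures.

78.5 MPa

Spring index C = D/d = 97.0/7.1 = 13.6620
K_W = (4C−1)/(4C−4) + 0.615/C = 53.648/50.648 + 0.0450 = 1.1042
τ₀ = 8FD/(πd³) = 8·103·97.0/(π·7.1³) = 79928/1124.4 = 71.084 MPa
τ_max = K·τ₀ = 1.1042 × 71.084 = 78.495 MPa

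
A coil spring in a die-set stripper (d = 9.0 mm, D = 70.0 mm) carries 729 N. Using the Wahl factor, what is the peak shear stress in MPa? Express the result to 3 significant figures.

Spring index C = D/d = 70.0/9.0 = 7.7778
K_W = (4C−1)/(4C−4) + 0.615/C = 30.111/27.111 + 0.0791 = 1.1897
τ₀ = 8FD/(πd³) = 8·729·70.0/(π·9.0³) = 408240/2290.2 = 178.25 MPa
τ_max = K·τ₀ = 1.1897 × 178.25 = 212.07 MPa

212 MPa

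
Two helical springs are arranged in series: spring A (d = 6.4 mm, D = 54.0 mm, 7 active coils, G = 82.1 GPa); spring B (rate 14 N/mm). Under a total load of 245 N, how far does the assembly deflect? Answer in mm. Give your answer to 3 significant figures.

k_A = Gd⁴/(8D³N_a) = (82.1×10³)(6.4⁴)/(8·54.0³·7) = 15.62 N/mm
Series: 1/k_eq = 1/15.62 + 1/14 = 0.13545; k_eq = 7.383 N/mm
δ = F/k_eq = 245/7.383 = 33.185 mm

33.2 mm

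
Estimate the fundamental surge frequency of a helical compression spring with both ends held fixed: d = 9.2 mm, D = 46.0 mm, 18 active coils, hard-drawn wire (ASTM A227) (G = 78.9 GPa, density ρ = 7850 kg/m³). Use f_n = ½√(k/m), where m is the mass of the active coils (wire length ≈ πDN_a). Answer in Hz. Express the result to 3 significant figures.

86.2 Hz

k = Gd⁴/(8D³N_a) = (78.9×10³)(9.2⁴)/(8·46.0³·18) = 40.327 N/mm = 40327 N/m
Wire length L = πDN_a = π·46.0·18 = 2601.2 mm
m = ρ·(πd²/4)·L = 7850 × 66.476×10⁻⁶ m² × 2.6012 m = 1.3574 kg
f_n = ½√(k/m) = 0.5·√(40327/1.3574) = 0.5·√(29708) = 86.18 Hz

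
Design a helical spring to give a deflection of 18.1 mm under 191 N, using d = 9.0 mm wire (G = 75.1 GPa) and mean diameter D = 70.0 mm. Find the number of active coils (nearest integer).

17

Required rate k = F/δ = 191/18.1 = 10.552 N/mm
N_a = Gd⁴/(8D³k) = (75.1×10³ × 9.0⁴)/(8 × 70.0³ × 10.552)
    = 4.92731e+08 / 2.8956e+07 = 17.02 → 17 coils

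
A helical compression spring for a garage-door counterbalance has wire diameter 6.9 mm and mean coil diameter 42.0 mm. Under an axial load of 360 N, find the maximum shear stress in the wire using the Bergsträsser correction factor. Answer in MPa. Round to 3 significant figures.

145 MPa

Spring index C = D/d = 42.0/6.9 = 6.0870
K_B = (4C+2)/(4C−3) = 26.348/21.348 = 1.2342
τ₀ = 8FD/(πd³) = 8·360·42.0/(π·6.9³) = 120960/1032 = 117.2 MPa
τ_max = K·τ₀ = 1.2342 × 117.2 = 144.66 MPa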